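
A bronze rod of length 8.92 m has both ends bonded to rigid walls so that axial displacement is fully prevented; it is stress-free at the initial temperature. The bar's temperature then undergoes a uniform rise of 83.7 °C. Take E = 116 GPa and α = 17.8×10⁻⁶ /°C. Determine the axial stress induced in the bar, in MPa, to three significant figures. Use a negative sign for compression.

-173 MPa

Free thermal expansion αLΔT = 17.8e-6 · 8920 · 83.7 = 13.29 mm.
The walls impose strain ε = −(13.29)/8920 = -1.4899e-03; σ = Eε = 116000 · -1.4899e-03 = -172.8 MPa.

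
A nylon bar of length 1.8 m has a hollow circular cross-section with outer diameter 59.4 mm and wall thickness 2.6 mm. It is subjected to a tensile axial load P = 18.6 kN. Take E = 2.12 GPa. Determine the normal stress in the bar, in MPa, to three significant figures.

40.1 MPa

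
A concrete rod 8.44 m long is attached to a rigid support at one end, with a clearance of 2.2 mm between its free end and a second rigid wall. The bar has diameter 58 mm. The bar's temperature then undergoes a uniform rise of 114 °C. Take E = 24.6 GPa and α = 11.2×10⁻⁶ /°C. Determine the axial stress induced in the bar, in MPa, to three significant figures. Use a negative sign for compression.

Free thermal expansion αLΔT = 11.2e-6 · 8440 · 114 = 10.78 mm.
The walls engage after the gap closes; constrained expansion = 10.78 − 2.2 = 8.576 mm.
The walls impose strain ε = −(8.576)/8440 = -1.0161e-03; σ = Eε = 24600 · -1.0161e-03 = -25 MPa.

-25.0 MPa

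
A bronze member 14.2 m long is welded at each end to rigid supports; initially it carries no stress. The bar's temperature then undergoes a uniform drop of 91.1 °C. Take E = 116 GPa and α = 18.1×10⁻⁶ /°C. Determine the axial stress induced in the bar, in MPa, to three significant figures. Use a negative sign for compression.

Free thermal expansion αLΔT = 18.1e-6 · 14200 · -91.1 = -23.41 mm.
The walls impose strain ε = −(-23.41)/14200 = 1.6489e-03; σ = Eε = 116000 · 1.6489e-03 = 191.3 MPa.

191 MPa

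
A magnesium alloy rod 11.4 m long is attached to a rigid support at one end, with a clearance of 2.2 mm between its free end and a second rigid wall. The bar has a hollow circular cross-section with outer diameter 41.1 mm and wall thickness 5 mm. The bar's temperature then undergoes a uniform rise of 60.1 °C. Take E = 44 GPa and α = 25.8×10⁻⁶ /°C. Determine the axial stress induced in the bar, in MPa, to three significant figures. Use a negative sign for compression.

Free thermal expansion αLΔT = 25.8e-6 · 11400 · 60.1 = 17.68 mm.
The walls engage after the gap closes; constrained expansion = 17.68 − 2.2 = 15.48 mm.
The walls impose strain ε = −(15.48)/11400 = -1.3576e-03; σ = Eε = 44000 · -1.3576e-03 = -59.73 MPa.

-59.7 MPa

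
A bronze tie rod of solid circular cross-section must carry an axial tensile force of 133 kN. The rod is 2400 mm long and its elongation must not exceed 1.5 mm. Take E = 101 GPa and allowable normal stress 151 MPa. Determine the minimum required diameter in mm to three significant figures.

51.8 mm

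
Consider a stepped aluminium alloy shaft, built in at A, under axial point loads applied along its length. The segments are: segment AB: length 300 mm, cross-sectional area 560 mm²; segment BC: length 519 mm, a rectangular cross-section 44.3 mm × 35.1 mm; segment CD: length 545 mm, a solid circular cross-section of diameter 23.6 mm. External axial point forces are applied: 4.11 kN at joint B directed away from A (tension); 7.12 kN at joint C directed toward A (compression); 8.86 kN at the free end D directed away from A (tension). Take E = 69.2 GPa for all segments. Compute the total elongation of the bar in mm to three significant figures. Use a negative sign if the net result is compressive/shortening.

Internal axial forces (sectioning from the free end, tension +): N_CD = 8.86 kN, N_BC = 1.74 kN, N_AB = 5.85 kN.
A_BC = 1555 mm².
A_CD = 437.4 mm².
δ_AB = 5850·300/(560·69200) = 0.04529 mm
δ_BC = 1740·519/(1555·69200) = 0.008393 mm
δ_CD = 8860·545/(437.4·69200) = 0.1595 mm
δ = Σδ_i = 0.2132 mm.

0.213 mm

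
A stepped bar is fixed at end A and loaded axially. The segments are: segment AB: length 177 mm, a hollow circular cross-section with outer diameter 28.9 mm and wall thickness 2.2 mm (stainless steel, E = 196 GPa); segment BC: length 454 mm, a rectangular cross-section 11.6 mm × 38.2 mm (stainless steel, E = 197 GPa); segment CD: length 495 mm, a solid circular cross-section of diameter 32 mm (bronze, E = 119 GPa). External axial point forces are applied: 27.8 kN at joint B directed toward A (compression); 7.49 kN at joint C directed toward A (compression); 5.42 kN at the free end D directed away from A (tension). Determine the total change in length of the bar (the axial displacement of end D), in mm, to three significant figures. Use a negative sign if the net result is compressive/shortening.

Internal axial forces (sectioning from the free end, tension +): N_CD = 5.42 kN, N_BC = -2.07 kN, N_AB = -29.87 kN.
A_AB = 184.5 mm².
A_BC = 443.1 mm².
A_CD = 804.2 mm².
δ_AB = -29870·177/(184.5·196000) = -0.1462 mm
δ_BC = -2070·454/(443.1·197000) = -0.01077 mm
δ_CD = 5420·495/(804.2·119000) = 0.02803 mm
δ = Σδ_i = -0.1289 mm.

-0.129 mm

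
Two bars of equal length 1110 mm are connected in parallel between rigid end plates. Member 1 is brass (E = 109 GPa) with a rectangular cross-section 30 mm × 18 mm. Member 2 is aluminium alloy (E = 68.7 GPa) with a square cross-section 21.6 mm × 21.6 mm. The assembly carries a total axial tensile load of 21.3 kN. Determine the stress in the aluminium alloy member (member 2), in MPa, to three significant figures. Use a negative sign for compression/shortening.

A_1 = 540 mm².
A_2 = 466.6 mm².
Equal strain + equilibrium ⇒ each member carries load in proportion to AE: A₁E₁ = 58860000 N, A₂E₂ = 32050000 N, ΣAE = 90910000 N.
σ₂ = P·E₂/ΣAE = 21300·68700/90910000 = 16.1 MPa.

16.1 MPa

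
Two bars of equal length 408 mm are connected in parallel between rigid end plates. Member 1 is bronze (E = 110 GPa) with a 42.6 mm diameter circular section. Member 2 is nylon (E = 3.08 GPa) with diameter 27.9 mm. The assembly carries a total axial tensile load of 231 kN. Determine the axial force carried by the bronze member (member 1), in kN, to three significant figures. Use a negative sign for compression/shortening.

A_1 = 1425 mm².
A_2 = 611.4 mm².
Equal strain + equilibrium ⇒ each member carries load in proportion to AE: A₁E₁ = 156800000 N, A₂E₂ = 1883000 N, ΣAE = 158700000 N.
F₁ = P·A₁E₁/ΣAE = 231000·156800000/158700000 = 228300 N.

228 kN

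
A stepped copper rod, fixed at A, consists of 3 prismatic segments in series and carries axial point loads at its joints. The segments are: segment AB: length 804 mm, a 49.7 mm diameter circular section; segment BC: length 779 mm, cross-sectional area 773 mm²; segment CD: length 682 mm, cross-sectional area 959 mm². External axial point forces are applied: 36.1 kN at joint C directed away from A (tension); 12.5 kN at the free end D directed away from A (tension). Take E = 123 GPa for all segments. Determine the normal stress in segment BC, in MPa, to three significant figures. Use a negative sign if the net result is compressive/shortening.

Internal axial forces (sectioning from the free end, tension +): N_CD = 12.5 kN, N_BC = 48.6 kN, N_AB = 48.6 kN.
σ_BC = N_BC/A_BC = 48600/773 = 62.87 MPa.

62.9 MPa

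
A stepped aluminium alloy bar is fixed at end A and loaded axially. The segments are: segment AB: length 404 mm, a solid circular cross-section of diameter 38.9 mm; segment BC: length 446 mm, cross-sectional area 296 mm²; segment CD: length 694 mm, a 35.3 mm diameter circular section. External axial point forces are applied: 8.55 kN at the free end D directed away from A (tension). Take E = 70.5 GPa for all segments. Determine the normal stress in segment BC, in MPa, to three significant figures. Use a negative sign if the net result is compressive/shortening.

28.9 MPa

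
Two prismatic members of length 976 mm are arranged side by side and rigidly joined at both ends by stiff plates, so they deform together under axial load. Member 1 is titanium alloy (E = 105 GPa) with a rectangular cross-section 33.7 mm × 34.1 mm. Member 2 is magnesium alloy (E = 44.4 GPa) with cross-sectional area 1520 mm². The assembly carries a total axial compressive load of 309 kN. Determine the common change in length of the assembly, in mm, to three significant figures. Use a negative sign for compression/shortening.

-1.60 mm

A_1 = 1149 mm².
Equal strain + equilibrium ⇒ each member carries load in proportion to AE: A₁E₁ = 120700000 N, A₂E₂ = 67490000 N, ΣAE = 188200000 N.
δ = PL/ΣAE = -309000·976/188200000 = -1.603 mm.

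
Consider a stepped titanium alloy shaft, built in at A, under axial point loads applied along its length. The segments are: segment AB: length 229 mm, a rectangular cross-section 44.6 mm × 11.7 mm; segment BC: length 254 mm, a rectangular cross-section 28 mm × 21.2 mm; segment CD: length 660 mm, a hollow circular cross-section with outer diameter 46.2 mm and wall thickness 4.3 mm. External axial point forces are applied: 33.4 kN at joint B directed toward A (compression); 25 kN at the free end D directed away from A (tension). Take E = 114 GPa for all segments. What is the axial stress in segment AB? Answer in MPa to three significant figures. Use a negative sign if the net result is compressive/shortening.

Internal axial forces (sectioning from the free end, tension +): N_CD = 25 kN, N_BC = 25 kN, N_AB = -8.4 kN.
A_AB = 521.8 mm².
σ_AB = N_AB/A_AB = -8400/521.8 = -16.1 MPa.

-16.1 MPa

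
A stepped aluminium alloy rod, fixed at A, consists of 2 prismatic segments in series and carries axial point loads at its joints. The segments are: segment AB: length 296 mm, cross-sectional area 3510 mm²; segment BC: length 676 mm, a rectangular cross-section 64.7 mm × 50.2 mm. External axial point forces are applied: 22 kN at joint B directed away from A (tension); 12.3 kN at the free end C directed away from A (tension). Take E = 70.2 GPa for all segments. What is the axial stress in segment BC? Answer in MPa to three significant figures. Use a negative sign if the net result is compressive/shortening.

Internal axial forces (sectioning from the free end, tension +): N_BC = 12.3 kN, N_AB = 34.3 kN.
A_BC = 3248 mm².
σ_BC = N_BC/A_BC = 12300/3248 = 3.787 MPa.

3.79 MPa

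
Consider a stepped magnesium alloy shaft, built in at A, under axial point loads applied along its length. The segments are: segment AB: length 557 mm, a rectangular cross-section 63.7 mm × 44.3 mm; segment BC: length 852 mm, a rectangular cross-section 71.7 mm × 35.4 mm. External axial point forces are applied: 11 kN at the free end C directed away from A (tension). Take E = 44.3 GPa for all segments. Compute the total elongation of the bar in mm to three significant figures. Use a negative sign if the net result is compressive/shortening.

0.132 mm

Internal axial forces (sectioning from the free end, tension +): N_BC = 11 kN, N_AB = 11 kN.
A_AB = 2822 mm².
A_BC = 2538 mm².
δ_AB = 11000·557/(2822·44300) = 0.04901 mm
δ_BC = 11000·852/(2538·44300) = 0.08335 mm
δ = Σδ_i = 0.1324 mm.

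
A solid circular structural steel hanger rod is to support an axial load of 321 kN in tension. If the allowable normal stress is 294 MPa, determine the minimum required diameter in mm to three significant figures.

37.3 mm

Required area A ≥ P/σ_allow = 321000/294 = 1092 mm².
For a solid circular section, d ≥ √(4A/π) = 37.28 mm.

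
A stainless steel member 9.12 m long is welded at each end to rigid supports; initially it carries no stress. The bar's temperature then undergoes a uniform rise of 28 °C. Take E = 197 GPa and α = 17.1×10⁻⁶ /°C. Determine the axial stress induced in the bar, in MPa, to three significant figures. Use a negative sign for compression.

Free thermal expansion αLΔT = 17.1e-6 · 9120 · 28 = 4.367 mm.
The walls impose strain ε = −(4.367)/9120 = -4.7880e-04; σ = Eε = 197000 · -4.7880e-04 = -94.32 MPa.

-94.3 MPa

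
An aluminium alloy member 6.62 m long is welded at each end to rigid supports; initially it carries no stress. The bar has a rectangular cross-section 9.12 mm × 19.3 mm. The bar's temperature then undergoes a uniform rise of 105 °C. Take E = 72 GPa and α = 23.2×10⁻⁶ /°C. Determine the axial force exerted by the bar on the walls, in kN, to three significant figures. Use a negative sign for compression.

-30.9 kN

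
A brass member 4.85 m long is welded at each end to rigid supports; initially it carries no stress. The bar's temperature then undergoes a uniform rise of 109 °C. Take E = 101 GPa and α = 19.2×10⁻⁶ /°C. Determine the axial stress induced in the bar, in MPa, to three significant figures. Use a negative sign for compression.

-211 MPa

Free thermal expansion αLΔT = 19.2e-6 · 4850 · 109 = 10.15 mm.
The walls impose strain ε = −(10.15)/4850 = -2.0928e-03; σ = Eε = 101000 · -2.0928e-03 = -211.4 MPa.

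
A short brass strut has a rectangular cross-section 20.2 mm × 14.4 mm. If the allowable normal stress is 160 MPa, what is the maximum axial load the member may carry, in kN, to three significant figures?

A = 290.9 mm².
P_max = σ_allow · A = 160 · 290.9 = 46540 N = 46.54 kN.

46.5 kN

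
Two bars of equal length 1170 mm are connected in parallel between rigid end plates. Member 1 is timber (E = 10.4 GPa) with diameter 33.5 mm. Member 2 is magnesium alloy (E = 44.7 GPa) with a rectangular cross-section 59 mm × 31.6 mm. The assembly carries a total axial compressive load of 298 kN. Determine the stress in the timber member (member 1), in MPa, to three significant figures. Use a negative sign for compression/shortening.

-33.5 MPa

A_1 = 881.4 mm².
A_2 = 1864 mm².
Equal strain + equilibrium ⇒ each member carries load in proportion to AE: A₁E₁ = 9167000 N, A₂E₂ = 83340000 N, ΣAE = 92510000 N.
σ₁ = P·E₁/ΣAE = -298000·10400/92510000 = -33.5 MPa.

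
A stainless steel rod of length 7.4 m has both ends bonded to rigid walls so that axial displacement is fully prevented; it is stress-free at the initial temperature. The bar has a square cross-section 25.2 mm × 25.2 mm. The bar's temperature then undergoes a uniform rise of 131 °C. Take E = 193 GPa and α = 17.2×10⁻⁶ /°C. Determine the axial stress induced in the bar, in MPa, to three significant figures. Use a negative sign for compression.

-435 MPa

Free thermal expansion αLΔT = 17.2e-6 · 7400 · 131 = 16.67 mm.
The walls impose strain ε = −(16.67)/7400 = -2.2532e-03; σ = Eε = 193000 · -2.2532e-03 = -434.9 MPa.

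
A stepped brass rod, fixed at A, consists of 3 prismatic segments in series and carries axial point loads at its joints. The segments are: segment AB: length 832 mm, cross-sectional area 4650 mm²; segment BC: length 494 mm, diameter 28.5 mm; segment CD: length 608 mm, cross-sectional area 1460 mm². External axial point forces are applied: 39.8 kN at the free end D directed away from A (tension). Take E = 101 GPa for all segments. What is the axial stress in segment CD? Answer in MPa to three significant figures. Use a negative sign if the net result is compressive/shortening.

27.3 MPa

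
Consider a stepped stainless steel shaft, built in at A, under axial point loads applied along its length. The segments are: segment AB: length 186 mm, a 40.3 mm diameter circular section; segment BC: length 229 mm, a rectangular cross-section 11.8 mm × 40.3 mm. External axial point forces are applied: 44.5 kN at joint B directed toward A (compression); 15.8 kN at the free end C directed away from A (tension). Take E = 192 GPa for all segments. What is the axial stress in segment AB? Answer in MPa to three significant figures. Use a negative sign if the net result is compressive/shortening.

-22.5 MPa

Internal axial forces (sectioning from the free end, tension +): N_BC = 15.8 kN, N_AB = -28.7 kN.
A_AB = 1276 mm².
σ_AB = N_AB/A_AB = -28700/1276 = -22.5 MPa.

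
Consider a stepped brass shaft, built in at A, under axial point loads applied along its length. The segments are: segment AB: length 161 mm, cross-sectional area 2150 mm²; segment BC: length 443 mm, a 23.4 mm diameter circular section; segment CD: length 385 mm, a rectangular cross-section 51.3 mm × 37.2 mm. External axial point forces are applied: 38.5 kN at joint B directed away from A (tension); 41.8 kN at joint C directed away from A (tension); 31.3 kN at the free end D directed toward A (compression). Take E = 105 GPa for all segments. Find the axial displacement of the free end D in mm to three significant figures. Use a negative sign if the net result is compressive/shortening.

0.0778 mm

Internal axial forces (sectioning from the free end, tension +): N_CD = -31.3 kN, N_BC = 10.5 kN, N_AB = 49 kN.
A_BC = 430.1 mm².
A_CD = 1908 mm².
δ_AB = 49000·161/(2150·105000) = 0.03495 mm
δ_BC = 10500·443/(430.1·105000) = 0.103 mm
δ_CD = -31300·385/(1908·105000) = -0.06014 mm
δ = Σδ_i = 0.07782 mm.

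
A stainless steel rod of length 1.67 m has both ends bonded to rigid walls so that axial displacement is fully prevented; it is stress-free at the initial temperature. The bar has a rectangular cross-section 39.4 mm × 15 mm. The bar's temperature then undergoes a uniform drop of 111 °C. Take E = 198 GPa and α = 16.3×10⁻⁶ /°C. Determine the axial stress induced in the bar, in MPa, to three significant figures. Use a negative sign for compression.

Free thermal expansion αLΔT = 16.3e-6 · 1670 · -111 = -3.022 mm.
The walls impose strain ε = −(-3.022)/1670 = 1.8093e-03; σ = Eε = 198000 · 1.8093e-03 = 358.2 MPa.

358 MPa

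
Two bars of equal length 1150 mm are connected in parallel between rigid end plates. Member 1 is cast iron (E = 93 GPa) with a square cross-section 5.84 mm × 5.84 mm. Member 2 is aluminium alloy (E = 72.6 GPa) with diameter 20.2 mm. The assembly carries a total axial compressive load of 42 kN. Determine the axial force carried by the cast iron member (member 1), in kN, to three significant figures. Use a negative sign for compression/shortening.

-5.04 kN

A_1 = 34.11 mm².
A_2 = 320.5 mm².
Equal strain + equilibrium ⇒ each member carries load in proportion to AE: A₁E₁ = 3172000 N, A₂E₂ = 23270000 N, ΣAE = 26440000 N.
F₁ = P·A₁E₁/ΣAE = -42000·3172000/26440000 = -5039 N.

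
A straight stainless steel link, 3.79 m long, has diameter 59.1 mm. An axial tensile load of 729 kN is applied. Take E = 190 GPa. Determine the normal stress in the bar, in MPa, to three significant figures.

266 MPa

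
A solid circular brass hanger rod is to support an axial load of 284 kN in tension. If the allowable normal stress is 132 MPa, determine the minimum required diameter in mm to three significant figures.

Required area A ≥ P/σ_allow = 284000/132 = 2152 mm².
For a solid circular section, d ≥ √(4A/π) = 52.34 mm.

52.3 mm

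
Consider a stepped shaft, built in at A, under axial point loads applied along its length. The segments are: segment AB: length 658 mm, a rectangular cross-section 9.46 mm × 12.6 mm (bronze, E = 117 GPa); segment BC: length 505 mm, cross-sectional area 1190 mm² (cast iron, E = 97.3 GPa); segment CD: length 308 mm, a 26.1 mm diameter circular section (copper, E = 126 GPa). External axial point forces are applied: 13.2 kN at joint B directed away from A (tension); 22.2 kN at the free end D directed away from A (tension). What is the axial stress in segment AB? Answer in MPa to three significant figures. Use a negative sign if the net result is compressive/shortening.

297 MPa

Internal axial forces (sectioning from the free end, tension +): N_CD = 22.2 kN, N_BC = 22.2 kN, N_AB = 35.4 kN.
A_AB = 119.2 mm².
σ_AB = N_AB/A_AB = 35400/119.2 = 297 MPa.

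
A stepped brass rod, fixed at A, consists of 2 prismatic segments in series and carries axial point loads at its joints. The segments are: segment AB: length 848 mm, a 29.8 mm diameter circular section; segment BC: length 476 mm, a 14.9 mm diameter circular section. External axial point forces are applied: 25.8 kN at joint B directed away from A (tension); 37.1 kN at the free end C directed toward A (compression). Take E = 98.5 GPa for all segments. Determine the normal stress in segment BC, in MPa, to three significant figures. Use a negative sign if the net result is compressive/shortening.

Internal axial forces (sectioning from the free end, tension +): N_BC = -37.1 kN, N_AB = -11.3 kN.
A_BC = 174.4 mm².
σ_BC = N_BC/A_BC = -37100/174.4 = -212.8 MPa.

-213 MPa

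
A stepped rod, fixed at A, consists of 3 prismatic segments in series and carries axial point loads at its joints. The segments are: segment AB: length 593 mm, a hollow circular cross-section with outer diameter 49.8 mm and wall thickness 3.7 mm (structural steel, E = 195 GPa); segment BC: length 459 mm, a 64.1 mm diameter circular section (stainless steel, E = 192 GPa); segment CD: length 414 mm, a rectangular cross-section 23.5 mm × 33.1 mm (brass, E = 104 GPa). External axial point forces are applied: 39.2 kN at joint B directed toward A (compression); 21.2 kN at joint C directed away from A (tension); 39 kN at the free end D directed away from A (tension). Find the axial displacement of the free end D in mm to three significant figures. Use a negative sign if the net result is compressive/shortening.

Internal axial forces (sectioning from the free end, tension +): N_CD = 39 kN, N_BC = 60.2 kN, N_AB = 21 kN.
A_AB = 535.9 mm².
A_BC = 3227 mm².
A_CD = 777.9 mm².
δ_AB = 21000·593/(535.9·195000) = 0.1192 mm
δ_BC = 60200·459/(3227·192000) = 0.0446 mm
δ_CD = 39000·414/(777.9·104000) = 0.1996 mm
δ = Σδ_i = 0.3634 mm.

0.363 mm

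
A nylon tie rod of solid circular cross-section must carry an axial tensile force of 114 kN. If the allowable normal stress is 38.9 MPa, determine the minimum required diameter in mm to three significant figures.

61.1 mm

Required area A ≥ P/σ_allow = 114000/38.9 = 2931 mm².
For a solid circular section, d ≥ √(4A/π) = 61.08 mm.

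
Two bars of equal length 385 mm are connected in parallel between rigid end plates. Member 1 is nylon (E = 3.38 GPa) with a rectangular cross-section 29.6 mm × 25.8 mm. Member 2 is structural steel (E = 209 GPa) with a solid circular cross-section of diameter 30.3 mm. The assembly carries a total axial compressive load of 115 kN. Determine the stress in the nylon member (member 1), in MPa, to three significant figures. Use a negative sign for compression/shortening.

-2.54 MPa

A_1 = 763.7 mm².
A_2 = 721.1 mm².
Equal strain + equilibrium ⇒ each member carries load in proportion to AE: A₁E₁ = 2581000 N, A₂E₂ = 150700000 N, ΣAE = 153300000 N.
σ₁ = P·E₁/ΣAE = -115000·3380/153300000 = -2.536 MPa.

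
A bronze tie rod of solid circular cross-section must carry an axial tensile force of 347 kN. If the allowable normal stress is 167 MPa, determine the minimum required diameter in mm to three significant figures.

51.4 mm

Required area A ≥ P/σ_allow = 347000/167 = 2078 mm².
For a solid circular section, d ≥ √(4A/π) = 51.44 mm.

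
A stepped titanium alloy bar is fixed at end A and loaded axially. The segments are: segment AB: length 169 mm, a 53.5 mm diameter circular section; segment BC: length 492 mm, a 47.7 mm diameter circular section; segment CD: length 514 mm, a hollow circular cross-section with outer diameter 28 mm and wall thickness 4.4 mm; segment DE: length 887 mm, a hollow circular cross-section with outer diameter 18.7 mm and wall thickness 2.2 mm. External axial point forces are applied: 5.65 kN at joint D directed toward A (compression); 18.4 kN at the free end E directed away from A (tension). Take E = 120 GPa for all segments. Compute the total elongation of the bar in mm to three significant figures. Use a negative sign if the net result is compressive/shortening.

1.40 mm

Internal axial forces (sectioning from the free end, tension +): N_DE = 18.4 kN, N_CD = 12.75 kN, N_BC = 12.75 kN, N_AB = 12.75 kN.
A_AB = 2248 mm².
A_BC = 1787 mm².
A_CD = 326.2 mm².
A_DE = 114 mm².
δ_AB = 12750·169/(2248·120000) = 0.007988 mm
δ_BC = 12750·492/(1787·120000) = 0.02925 mm
δ_CD = 12750·514/(326.2·120000) = 0.1674 mm
δ_DE = 18400·887/(114·120000) = 1.193 mm
δ = Σδ_i = 1.397 mm.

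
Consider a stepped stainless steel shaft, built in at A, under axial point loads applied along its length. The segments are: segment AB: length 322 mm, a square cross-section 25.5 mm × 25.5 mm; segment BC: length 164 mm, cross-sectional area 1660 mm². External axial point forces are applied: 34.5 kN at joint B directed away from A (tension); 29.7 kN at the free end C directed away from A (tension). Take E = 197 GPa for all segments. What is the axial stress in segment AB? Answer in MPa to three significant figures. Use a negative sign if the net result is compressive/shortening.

98.7 MPa

Internal axial forces (sectioning from the free end, tension +): N_BC = 29.7 kN, N_AB = 64.2 kN.
A_AB = 650.2 mm².
σ_AB = N_AB/A_AB = 64200/650.2 = 98.73 MPa.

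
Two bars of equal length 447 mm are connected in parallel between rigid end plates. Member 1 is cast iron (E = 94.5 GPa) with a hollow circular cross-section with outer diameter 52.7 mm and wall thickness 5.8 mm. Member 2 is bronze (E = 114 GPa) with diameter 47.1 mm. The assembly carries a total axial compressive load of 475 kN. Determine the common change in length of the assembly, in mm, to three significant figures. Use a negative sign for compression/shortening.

A_1 = 854.6 mm².
A_2 = 1742 mm².
Equal strain + equilibrium ⇒ each member carries load in proportion to AE: A₁E₁ = 80760000 N, A₂E₂ = 198600000 N, ΣAE = 279400000 N.
δ = PL/ΣAE = -475000·447/279400000 = -0.76 mm.

-0.760 mm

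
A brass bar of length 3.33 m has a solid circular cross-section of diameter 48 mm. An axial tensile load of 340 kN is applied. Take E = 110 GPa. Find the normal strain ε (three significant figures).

0.00171

A = 1810 mm².
σ = N/A = 187.9 MPa; ε = σ/E = 187.9/110000 = 1.708e-03.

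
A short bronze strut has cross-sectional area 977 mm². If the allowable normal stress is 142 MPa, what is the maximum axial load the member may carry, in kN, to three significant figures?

P_max = σ_allow · A = 142 · 977 = 138700 N = 138.7 kN.

139 kN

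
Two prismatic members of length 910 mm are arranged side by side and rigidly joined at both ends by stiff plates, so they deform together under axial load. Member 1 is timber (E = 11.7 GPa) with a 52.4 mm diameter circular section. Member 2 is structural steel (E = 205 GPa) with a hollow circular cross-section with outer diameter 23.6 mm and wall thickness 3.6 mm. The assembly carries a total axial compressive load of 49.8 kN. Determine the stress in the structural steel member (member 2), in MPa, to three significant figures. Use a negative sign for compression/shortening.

-143 MPa

A_1 = 2157 mm².
A_2 = 226.2 mm².
Equal strain + equilibrium ⇒ each member carries load in proportion to AE: A₁E₁ = 25230000 N, A₂E₂ = 46370000 N, ΣAE = 71600000 N.
σ₂ = P·E₂/ΣAE = -49800·205000/71600000 = -142.6 MPa.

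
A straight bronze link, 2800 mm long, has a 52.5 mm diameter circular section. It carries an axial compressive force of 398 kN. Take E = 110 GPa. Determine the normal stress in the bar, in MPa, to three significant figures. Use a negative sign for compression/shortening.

A = 2165 mm².
σ = N/A = -398000/2165 = -183.9 MPa.

-184 MPa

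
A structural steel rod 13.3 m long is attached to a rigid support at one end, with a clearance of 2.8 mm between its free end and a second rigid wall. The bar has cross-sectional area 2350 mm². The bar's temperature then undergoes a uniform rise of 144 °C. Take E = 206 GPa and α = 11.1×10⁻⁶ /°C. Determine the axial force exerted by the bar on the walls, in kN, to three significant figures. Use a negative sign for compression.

-672 kN

Free thermal expansion αLΔT = 11.1e-6 · 13300 · 144 = 21.26 mm.
The walls engage after the gap closes; constrained expansion = 21.26 − 2.8 = 18.46 mm.
The walls impose strain ε = −(18.46)/13300 = -1.3879e-03; σ = Eε = 206000 · -1.3879e-03 = -285.9 MPa.
Wall reaction R = σ·A = -285.9·2350 = -671900 N = -671.9 kN.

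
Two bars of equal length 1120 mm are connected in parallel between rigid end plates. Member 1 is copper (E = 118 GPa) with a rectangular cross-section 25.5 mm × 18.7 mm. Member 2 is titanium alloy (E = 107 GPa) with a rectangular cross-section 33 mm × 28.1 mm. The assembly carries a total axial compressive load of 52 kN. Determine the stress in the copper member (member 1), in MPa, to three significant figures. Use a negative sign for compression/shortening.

-39.5 MPa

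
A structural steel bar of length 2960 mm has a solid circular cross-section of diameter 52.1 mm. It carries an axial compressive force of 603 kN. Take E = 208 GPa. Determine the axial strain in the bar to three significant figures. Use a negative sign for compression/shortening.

-0.00136

A = 2132 mm².
σ = N/A = -282.8 MPa; ε = σ/E = -282.8/208000 = -1.360e-03.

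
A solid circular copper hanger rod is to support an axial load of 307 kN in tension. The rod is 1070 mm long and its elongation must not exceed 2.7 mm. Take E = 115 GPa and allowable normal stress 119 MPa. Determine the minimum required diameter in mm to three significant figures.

57.3 mm

Required area A ≥ P/σ_allow = 307000/119 = 2580 mm².
For a solid circular section, d ≥ √(4A/π) = 57.31 mm.
Elongation limit: A ≥ PL/(Eδ_allow) = 307000·1070/(115000·2.7) = 1058 mm² ⇒ d ≥ 36.7 mm.
The stress limit governs.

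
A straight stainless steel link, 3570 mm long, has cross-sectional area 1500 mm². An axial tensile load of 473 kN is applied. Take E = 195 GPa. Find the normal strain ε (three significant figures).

σ = N/A = 315.3 MPa; ε = σ/E = 315.3/195000 = 1.617e-03.

0.00162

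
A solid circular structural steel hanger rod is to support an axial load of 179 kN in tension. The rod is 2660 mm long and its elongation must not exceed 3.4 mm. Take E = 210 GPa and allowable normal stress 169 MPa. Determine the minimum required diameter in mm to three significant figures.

36.7 mm

Required area A ≥ P/σ_allow = 179000/169 = 1059 mm².
For a solid circular section, d ≥ √(4A/π) = 36.72 mm.
Elongation limit: A ≥ PL/(Eδ_allow) = 179000·2660/(210000·3.4) = 666.9 mm² ⇒ d ≥ 29.14 mm.
The stress limit governs.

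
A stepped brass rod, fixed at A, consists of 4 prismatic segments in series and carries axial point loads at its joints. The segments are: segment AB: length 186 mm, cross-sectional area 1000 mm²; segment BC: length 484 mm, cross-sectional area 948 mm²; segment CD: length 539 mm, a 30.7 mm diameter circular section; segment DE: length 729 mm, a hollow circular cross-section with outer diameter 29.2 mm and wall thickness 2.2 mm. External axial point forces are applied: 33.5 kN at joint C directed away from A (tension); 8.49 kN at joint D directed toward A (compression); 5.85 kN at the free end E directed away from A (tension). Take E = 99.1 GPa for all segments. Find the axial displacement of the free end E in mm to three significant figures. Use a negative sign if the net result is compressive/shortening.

0.428 mm

Internal axial forces (sectioning from the free end, tension +): N_DE = 5.85 kN, N_CD = -2.64 kN, N_BC = 30.86 kN, N_AB = 30.86 kN.
A_CD = 740.2 mm².
A_DE = 186.6 mm².
δ_AB = 30860·186/(1000·99100) = 0.05792 mm
δ_BC = 30860·484/(948·99100) = 0.159 mm
δ_CD = -2640·539/(740.2·99100) = -0.0194 mm
δ_DE = 5850·729/(186.6·99100) = 0.2306 mm
δ = Σδ_i = 0.4281 mm.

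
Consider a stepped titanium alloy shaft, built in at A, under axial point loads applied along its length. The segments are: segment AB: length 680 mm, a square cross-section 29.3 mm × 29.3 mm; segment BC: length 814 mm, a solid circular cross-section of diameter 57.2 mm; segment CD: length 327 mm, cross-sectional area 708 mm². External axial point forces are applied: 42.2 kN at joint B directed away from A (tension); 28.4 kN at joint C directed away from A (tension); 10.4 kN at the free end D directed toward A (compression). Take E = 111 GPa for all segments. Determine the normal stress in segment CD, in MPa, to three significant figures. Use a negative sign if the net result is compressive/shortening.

Internal axial forces (sectioning from the free end, tension +): N_CD = -10.4 kN, N_BC = 18 kN, N_AB = 60.2 kN.
σ_CD = N_CD/A_CD = -10400/708 = -14.69 MPa.

-14.7 MPa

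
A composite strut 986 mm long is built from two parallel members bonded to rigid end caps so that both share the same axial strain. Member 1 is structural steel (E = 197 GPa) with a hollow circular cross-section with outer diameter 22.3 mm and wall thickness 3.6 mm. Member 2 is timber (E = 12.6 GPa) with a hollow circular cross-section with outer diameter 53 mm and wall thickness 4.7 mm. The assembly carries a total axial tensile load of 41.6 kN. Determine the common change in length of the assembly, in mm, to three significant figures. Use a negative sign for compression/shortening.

A_1 = 211.5 mm².
A_2 = 713.2 mm².
Equal strain + equilibrium ⇒ each member carries load in proportion to AE: A₁E₁ = 41660000 N, A₂E₂ = 8986000 N, ΣAE = 50650000 N.
δ = PL/ΣAE = 41600·986/50650000 = 0.8098 mm.

0.810 mm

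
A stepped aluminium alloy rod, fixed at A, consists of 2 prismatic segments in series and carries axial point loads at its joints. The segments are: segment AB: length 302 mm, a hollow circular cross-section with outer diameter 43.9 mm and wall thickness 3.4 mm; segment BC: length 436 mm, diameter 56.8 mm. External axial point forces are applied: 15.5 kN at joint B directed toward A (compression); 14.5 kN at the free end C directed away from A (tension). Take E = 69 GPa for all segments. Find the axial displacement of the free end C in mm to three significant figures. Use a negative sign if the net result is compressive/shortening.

0.0260 mm

Internal axial forces (sectioning from the free end, tension +): N_BC = 14.5 kN, N_AB = -1 kN.
A_AB = 432.6 mm².
A_BC = 2534 mm².
δ_AB = -1000·302/(432.6·69000) = -0.01012 mm
δ_BC = 14500·436/(2534·69000) = 0.03616 mm
δ = Σδ_i = 0.02604 mm.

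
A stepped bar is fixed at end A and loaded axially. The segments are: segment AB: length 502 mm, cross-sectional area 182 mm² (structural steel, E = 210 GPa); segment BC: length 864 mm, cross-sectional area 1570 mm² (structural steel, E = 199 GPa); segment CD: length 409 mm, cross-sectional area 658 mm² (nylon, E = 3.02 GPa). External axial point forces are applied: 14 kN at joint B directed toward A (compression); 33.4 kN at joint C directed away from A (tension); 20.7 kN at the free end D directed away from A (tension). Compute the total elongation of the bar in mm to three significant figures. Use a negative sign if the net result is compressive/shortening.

Internal axial forces (sectioning from the free end, tension +): N_CD = 20.7 kN, N_BC = 54.1 kN, N_AB = 40.1 kN.
δ_AB = 40100·502/(182·210000) = 0.5267 mm
δ_BC = 54100·864/(1570·199000) = 0.1496 mm
δ_CD = 20700·409/(658·3020) = 4.261 mm
δ = Σδ_i = 4.937 mm.

4.94 mm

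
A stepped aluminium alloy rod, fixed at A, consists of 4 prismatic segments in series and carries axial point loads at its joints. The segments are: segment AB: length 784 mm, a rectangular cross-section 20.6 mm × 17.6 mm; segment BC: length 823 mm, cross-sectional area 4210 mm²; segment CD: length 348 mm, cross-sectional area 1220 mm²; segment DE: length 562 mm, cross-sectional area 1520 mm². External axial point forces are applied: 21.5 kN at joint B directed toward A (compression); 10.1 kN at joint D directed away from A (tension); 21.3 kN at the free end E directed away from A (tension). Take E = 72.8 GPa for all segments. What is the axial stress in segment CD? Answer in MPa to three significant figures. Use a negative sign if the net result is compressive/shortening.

Internal axial forces (sectioning from the free end, tension +): N_DE = 21.3 kN, N_CD = 31.4 kN, N_BC = 31.4 kN, N_AB = 9.9 kN.
σ_CD = N_CD/A_CD = 31400/1220 = 25.74 MPa.

25.7 MPa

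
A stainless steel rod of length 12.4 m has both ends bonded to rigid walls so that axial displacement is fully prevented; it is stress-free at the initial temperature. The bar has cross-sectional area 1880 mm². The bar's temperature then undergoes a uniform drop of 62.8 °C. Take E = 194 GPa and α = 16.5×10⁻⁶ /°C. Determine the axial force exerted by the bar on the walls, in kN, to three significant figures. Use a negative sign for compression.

Free thermal expansion αLΔT = 16.5e-6 · 12400 · -62.8 = -12.85 mm.
The walls impose strain ε = −(-12.85)/12400 = 1.0362e-03; σ = Eε = 194000 · 1.0362e-03 = 201 MPa.
Wall reaction R = σ·A = 201·1880 = 377900 N = 377.9 kN.

378 kN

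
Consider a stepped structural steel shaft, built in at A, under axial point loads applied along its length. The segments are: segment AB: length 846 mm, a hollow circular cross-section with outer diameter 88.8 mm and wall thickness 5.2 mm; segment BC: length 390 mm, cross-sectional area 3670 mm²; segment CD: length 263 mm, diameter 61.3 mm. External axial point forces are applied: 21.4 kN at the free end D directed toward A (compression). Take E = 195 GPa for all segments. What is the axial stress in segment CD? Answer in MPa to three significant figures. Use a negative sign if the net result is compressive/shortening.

Internal axial forces (sectioning from the free end, tension +): N_CD = -21.4 kN, N_BC = -21.4 kN, N_AB = -21.4 kN.
A_CD = 2951 mm².
σ_CD = N_CD/A_CD = -21400/2951 = -7.251 MPa.

-7.25 MPa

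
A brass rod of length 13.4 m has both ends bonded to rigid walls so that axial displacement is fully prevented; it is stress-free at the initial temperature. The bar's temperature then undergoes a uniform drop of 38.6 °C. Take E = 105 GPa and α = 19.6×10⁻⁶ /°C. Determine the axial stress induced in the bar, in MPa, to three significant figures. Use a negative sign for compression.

Free thermal expansion αLΔT = 19.6e-6 · 13400 · -38.6 = -10.14 mm.
The walls impose strain ε = −(-10.14)/13400 = 7.5656e-04; σ = Eε = 105000 · 7.5656e-04 = 79.44 MPa.

79.4 MPa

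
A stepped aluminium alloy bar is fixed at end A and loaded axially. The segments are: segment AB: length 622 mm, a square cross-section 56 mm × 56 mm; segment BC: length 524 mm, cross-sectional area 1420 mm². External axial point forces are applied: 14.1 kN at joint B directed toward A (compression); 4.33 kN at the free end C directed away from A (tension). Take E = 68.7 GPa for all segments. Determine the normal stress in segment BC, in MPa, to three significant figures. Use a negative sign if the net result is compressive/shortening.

Internal axial forces (sectioning from the free end, tension +): N_BC = 4.33 kN, N_AB = -9.77 kN.
σ_BC = N_BC/A_BC = 4330/1420 = 3.049 MPa.

3.05 MPa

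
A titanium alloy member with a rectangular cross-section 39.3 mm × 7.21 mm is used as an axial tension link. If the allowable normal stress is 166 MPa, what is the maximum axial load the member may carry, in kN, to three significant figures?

A = 283.4 mm².
P_max = σ_allow · A = 166 · 283.4 = 47040 N = 47.04 kN.

47.0 kN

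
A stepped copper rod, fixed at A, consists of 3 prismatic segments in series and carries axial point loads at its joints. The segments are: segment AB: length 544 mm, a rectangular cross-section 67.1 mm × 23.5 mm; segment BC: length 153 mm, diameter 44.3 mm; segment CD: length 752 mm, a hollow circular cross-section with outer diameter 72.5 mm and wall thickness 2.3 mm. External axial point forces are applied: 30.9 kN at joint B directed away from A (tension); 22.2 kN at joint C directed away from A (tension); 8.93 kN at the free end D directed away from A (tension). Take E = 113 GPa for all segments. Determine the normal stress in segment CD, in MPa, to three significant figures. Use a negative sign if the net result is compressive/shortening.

17.6 MPa

Internal axial forces (sectioning from the free end, tension +): N_CD = 8.93 kN, N_BC = 31.13 kN, N_AB = 62.03 kN.
A_CD = 507.2 mm².
σ_CD = N_CD/A_CD = 8930/507.2 = 17.61 MPa.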